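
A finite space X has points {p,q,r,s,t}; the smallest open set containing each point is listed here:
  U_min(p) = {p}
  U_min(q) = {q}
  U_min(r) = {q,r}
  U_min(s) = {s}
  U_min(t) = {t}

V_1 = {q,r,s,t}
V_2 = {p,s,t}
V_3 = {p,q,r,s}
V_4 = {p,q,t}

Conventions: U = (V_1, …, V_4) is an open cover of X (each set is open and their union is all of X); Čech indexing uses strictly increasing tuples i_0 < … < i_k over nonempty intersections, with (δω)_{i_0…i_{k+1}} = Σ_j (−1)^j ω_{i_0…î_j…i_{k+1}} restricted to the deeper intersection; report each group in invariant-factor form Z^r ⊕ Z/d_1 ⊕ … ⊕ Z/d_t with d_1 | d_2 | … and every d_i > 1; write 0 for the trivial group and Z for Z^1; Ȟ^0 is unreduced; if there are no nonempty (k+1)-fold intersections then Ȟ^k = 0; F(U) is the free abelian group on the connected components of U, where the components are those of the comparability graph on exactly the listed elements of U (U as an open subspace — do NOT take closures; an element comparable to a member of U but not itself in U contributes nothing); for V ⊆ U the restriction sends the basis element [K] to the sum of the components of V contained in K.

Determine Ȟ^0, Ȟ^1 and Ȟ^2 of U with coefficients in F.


Ȟ^0 ≅ Z^4,  Ȟ^1 ≅ 0,  Ȟ^2 ≅ 0

nonempty intersections:
  V12={s,t} V13={q,r,s} V14={q,t} V23={p,s} V24={p,t} V34={p,q}
  V123={s} V124={t} V134={q} V234={p}
components per intersection:
  V1: {q,r} {s} {t}
  V2: {p} {s} {t}
  V3: {p} {q,r} {s}
  V4: {p} {q} {t}
  V12: {s} {t}
  V13: {q,r} {s}
  V14: {q} {t}
  V23: {p} {s}
  V24: {p} {t}
  V34: {p} {q}
  V123: {s}
  V124: {t}
  V134: {q}
  V234: {p}
C dims 12,12,4; δ0: rk 8, SNF 1^8; δ1: rk 4, SNF 1^4
Ȟ^0: (12−8)−0=4 ⇒ Z^4
Ȟ^1: (12−4)−8=0 ⇒ 0
Ȟ^2: (4−0)−4=0 ⇒ 0


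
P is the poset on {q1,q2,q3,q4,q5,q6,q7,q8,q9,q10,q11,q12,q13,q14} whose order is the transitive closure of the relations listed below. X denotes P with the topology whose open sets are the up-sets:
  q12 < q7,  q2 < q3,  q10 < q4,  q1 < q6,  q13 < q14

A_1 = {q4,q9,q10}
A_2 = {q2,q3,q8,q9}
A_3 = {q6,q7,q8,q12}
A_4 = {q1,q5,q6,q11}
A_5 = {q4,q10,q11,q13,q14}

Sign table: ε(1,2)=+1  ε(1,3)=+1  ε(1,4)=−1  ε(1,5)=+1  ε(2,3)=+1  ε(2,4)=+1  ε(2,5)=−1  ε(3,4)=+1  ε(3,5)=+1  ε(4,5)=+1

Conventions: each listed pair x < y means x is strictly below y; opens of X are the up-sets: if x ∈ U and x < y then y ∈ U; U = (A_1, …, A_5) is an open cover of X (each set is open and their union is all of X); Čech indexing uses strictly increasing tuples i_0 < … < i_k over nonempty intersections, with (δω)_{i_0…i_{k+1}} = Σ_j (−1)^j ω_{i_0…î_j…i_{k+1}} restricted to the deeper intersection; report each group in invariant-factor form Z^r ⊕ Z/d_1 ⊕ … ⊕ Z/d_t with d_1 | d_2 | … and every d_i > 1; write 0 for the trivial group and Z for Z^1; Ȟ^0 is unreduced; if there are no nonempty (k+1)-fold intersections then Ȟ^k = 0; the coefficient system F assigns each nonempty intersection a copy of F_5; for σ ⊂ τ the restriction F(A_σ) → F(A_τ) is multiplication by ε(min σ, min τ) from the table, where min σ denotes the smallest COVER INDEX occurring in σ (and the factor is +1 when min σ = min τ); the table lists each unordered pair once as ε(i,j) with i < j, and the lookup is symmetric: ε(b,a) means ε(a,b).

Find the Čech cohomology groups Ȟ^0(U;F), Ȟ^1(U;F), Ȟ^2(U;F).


cover nerve:
  A12={q9} A15={q4,q10} A23={q8} A34={q6} A45={q11}
C dims 5,5; δ0: rk_F5 4
Ȟ^0: (5−4)−0=1 ⇒ Z/5
Ȟ^1: (5−0)−4=1 ⇒ Z/5
Ȟ^2: (0−0)−0=0 ⇒ 0

Ȟ^0 = Z/5, Ȟ^1 = Z/5 and Ȟ^2 = 0


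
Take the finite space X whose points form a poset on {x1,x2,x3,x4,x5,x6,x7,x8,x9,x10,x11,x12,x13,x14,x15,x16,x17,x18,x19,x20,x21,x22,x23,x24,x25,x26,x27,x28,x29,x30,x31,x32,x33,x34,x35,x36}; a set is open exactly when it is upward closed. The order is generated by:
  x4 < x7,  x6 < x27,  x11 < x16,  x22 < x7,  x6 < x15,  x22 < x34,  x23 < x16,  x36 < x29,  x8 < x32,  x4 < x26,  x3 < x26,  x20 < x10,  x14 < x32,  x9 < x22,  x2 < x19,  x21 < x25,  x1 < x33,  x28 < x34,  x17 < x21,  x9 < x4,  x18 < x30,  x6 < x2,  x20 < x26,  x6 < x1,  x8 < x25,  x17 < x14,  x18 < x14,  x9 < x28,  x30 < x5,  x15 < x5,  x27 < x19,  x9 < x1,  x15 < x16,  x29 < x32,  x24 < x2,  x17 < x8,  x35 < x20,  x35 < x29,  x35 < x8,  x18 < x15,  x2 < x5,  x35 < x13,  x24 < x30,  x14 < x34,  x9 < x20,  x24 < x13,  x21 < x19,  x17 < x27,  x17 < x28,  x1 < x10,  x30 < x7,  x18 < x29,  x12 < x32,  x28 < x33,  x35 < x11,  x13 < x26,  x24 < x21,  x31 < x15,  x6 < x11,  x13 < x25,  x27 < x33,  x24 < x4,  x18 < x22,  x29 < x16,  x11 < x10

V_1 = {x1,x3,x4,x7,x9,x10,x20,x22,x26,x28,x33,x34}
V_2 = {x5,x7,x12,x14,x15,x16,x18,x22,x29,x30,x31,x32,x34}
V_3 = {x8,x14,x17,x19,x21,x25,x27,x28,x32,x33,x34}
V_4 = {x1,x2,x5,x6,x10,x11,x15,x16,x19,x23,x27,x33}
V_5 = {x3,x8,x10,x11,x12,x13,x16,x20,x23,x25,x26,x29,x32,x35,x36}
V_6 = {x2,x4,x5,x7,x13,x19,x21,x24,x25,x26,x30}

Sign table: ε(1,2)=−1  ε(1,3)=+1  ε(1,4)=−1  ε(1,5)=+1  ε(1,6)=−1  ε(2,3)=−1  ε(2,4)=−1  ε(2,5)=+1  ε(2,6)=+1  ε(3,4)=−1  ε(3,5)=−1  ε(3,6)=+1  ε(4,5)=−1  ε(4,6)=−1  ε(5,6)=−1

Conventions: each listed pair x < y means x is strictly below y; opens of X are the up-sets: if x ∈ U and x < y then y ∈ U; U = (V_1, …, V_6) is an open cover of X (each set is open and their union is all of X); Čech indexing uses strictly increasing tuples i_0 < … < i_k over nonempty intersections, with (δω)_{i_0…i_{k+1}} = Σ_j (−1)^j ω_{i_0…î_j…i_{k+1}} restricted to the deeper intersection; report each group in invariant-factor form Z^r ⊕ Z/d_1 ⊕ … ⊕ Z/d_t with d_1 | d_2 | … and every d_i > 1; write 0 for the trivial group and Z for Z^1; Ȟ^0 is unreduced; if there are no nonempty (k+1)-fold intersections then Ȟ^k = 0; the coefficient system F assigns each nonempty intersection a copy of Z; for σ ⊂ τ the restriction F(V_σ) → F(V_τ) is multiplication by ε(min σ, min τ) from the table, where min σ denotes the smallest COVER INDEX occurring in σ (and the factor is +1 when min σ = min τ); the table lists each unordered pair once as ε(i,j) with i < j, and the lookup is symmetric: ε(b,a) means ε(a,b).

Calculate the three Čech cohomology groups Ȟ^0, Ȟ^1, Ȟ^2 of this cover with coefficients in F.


Ȟ^0(U;F) ≅ 0; Ȟ^1(U;F) ≅ Z/2; Ȟ^2(U;F) ≅ Z

nerve simplices:
  V12={x7,x22,x34} V13={x28,x33,x34} V14={x1,x10,x33} V15={x3,x10,x20,x26} V16={x4,x7,x26} V23={x14,x32,x34} V24={x5,x15,x16} V25={x12,x16,x29,x32} V26={x5,x7,x30} V34={x19,x27,x33} V35={x8,x25,x32} V36={x19,x21,x25} V45={x10,x11,x16,x23} V46={x2,x5,x19} V56={x13,x25,x26}
  V123={x34} V126={x7} V134={x33} V145={x10} V156={x26} V235={x32} V245={x16} V246={x5} V346={x19} V356={x25}
C dims 6,15,10; δ0: rk 6, SNF 1^5·2; δ1: rk 9, SNF 1^9
degree 0: 6−6−0 = 0 → Ȟ^0 ≅ 0
degree 1: 15−9−6 = 0 plus torsion [2] → Ȟ^1 ≅ Z/2
degree 2: 10−0−9 = 1 → Ȟ^2 ≅ Z


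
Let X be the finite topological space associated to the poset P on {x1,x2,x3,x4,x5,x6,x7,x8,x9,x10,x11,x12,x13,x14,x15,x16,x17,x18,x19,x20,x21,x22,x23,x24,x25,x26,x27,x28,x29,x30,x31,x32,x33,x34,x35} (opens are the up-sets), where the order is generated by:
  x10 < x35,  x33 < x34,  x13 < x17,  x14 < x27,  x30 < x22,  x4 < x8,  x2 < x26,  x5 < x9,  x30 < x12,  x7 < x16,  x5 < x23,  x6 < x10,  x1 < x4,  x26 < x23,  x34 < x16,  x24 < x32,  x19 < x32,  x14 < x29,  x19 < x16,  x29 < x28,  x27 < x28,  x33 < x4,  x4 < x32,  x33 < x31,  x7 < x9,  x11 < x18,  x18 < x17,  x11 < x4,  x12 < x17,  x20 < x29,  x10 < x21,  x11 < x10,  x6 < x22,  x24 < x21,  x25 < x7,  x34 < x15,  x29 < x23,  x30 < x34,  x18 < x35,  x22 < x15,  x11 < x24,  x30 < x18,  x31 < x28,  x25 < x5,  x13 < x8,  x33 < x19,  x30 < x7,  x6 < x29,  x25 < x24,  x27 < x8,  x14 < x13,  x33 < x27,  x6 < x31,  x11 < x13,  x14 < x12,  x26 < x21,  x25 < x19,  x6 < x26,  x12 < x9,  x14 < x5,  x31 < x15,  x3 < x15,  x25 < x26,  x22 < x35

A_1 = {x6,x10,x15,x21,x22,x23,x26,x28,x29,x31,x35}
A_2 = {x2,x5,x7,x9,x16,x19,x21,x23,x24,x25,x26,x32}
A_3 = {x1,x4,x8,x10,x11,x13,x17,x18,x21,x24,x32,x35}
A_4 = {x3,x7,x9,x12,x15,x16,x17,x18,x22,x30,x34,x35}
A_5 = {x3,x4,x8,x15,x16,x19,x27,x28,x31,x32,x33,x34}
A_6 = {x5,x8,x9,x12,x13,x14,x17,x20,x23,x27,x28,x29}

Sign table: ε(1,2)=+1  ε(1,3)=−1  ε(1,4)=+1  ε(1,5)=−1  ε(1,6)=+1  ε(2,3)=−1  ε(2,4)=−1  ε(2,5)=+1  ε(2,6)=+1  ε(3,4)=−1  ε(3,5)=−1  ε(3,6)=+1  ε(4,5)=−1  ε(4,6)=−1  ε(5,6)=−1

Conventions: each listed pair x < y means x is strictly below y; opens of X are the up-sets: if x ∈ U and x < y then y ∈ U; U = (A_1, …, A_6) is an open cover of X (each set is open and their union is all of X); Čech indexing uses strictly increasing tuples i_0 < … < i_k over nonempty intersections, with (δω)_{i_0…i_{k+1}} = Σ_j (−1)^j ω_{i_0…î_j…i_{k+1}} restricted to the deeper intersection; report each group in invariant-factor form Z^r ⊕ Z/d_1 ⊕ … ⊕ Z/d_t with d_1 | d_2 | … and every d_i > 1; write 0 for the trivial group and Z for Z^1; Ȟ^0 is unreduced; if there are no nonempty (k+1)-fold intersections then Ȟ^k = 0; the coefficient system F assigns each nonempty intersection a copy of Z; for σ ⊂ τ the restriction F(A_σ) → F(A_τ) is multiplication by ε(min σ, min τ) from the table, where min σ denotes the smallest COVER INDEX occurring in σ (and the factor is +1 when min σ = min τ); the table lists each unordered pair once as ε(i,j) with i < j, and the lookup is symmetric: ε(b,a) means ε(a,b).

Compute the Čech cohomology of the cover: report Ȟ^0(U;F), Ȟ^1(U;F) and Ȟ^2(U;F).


Ȟ^0 ≅ 0; Ȟ^1 ≅ Z/2; Ȟ^2 ≅ Z

intersection data:
  A12={x21,x23,x26} A13={x10,x21,x35} A14={x15,x22,x35} A15={x15,x28,x31} A16={x23,x28,x29} A23={x21,x24,x32} A24={x7,x9,x16} A25={x16,x19,x32} A26={x5,x9,x23} A34={x17,x18,x35} A35={x4,x8,x32} A36={x8,x13,x17} A45={x3,x15,x16,x34} A46={x9,x12,x17} A56={x8,x27,x28}
  A123={x21} A126={x23} A134={x35} A145={x15} A156={x28} A235={x32} A245={x16} A246={x9} A346={x17} A356={x8}
C dims 6,15,10; δ0: rk 6, SNF 1^5·2; δ1: rk 9, SNF 1^9
Ȟ^0 = (6 − 6) − 0 = 0, so Ȟ^0 ≅ 0
Ȟ^1 = (15 − 9) − 6 = 0 plus torsion [2], so Ȟ^1 ≅ Z/2
Ȟ^2 = (10 − 0) − 9 = 1, so Ȟ^2 ≅ Z


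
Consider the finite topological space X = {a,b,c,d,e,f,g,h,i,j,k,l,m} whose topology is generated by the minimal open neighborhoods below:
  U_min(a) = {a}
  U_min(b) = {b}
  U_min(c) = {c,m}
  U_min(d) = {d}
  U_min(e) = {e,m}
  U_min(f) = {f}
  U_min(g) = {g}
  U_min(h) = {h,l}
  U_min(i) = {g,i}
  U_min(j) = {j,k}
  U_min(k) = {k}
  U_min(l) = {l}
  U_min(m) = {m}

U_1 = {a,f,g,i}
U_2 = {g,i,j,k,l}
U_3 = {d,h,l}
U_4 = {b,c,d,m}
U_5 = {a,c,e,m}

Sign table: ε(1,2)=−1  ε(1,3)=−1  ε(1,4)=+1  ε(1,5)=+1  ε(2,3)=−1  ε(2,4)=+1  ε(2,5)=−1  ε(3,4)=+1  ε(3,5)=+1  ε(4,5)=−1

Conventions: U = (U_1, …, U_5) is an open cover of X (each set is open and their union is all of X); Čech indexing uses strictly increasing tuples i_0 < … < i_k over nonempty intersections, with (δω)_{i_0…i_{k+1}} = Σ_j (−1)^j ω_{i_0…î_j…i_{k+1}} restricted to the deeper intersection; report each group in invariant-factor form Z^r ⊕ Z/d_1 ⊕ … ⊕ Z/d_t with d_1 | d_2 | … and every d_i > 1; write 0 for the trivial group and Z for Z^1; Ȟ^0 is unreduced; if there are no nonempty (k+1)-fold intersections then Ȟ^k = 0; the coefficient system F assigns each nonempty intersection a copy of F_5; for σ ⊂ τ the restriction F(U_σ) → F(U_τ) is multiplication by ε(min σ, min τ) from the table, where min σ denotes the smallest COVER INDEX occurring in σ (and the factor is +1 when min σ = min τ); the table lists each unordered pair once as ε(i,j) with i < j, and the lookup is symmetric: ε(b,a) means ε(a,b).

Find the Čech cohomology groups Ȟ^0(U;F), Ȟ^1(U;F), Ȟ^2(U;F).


intersection data:
  U12={g,i} U15={a} U23={l} U34={d} U45={c,m}
C dims 5,5; δ0: rk_F5 5
Ȟ^0 = (5 − 5) − 0 = 0, so Ȟ^0 ≅ 0
Ȟ^1 = (5 − 0) − 5 = 0, so Ȟ^1 ≅ 0
Ȟ^2 = (0 − 0) − 0 = 0, so Ȟ^2 ≅ 0

Ȟ^0 = 0, Ȟ^1 = 0 and Ȟ^2 = 0


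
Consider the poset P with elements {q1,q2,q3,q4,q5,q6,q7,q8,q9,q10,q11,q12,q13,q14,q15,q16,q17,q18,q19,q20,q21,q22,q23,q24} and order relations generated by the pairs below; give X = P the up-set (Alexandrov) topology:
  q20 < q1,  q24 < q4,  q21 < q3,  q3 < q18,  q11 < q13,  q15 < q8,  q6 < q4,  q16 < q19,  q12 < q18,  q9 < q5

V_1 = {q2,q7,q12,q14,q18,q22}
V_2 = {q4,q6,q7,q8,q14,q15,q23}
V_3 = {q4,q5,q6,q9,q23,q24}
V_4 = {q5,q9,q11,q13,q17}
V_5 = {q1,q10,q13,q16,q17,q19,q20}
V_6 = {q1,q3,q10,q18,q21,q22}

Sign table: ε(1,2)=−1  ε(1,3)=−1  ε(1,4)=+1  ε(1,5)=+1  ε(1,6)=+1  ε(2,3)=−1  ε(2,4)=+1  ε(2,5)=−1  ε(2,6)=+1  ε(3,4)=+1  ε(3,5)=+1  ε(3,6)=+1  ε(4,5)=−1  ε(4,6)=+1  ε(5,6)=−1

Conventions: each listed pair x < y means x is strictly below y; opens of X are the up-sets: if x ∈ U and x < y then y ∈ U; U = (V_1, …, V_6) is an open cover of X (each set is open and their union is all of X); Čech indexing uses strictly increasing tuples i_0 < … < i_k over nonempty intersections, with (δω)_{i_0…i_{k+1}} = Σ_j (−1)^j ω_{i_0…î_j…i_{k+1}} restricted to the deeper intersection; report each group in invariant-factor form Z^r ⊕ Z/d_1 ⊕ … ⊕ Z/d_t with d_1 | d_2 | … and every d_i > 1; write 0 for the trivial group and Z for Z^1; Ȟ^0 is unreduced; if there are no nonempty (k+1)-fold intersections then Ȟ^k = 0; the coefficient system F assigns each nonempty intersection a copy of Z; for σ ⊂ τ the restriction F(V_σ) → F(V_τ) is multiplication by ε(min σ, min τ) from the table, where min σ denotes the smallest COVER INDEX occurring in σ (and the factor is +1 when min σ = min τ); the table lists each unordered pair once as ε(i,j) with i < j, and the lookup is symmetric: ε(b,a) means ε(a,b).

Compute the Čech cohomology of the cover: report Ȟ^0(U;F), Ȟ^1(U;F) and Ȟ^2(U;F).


Ȟ^0 ≅ Z, Ȟ^1 ≅ Z and Ȟ^2 ≅ 0

nerve simplices:
  V12={q7,q14} V16={q18,q22} V23={q4,q6,q23} V34={q5,q9} V45={q13,q17} V56={q1,q10}
C dims 6,6; δ0: rk 5, SNF 1^5
degree 0: 6−5−0 = 1 → Ȟ^0 ≅ Z
degree 1: 6−0−5 = 1 → Ȟ^1 ≅ Z
degree 2: 0−0−0 = 0 → Ȟ^2 ≅ 0


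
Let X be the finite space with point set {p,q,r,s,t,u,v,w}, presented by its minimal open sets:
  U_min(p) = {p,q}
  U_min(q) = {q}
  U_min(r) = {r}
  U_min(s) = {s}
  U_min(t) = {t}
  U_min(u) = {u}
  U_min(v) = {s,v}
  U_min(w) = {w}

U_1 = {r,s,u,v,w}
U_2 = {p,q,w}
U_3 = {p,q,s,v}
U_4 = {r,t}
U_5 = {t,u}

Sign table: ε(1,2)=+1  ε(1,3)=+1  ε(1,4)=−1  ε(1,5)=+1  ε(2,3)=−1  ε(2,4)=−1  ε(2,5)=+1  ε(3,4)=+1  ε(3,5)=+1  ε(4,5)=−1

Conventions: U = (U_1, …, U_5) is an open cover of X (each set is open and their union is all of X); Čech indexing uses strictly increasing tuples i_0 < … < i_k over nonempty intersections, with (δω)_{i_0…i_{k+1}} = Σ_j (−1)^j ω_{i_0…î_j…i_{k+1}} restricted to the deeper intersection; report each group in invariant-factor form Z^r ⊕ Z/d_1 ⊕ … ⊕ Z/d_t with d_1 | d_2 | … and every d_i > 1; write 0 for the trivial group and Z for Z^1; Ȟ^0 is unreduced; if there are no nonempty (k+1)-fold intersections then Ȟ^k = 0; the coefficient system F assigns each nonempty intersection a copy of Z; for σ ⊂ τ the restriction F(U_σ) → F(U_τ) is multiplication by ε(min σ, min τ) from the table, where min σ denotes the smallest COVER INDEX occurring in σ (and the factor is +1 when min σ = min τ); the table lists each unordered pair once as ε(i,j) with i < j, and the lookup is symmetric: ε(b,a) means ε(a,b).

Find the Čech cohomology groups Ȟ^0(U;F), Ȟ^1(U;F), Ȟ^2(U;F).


Ȟ^0 = 0; Ȟ^1 = Z ⊕ Z/2; Ȟ^2 = 0

nonempty overlaps:
  U12={w} U13={s,v} U14={r} U15={u} U23={p,q} U45={t}
C dims 5,6; δ0: rk 5, SNF 1^4·2
degree 0: 5−5−0 = 0 → Ȟ^0 ≅ 0
degree 1: 6−0−5 = 1 plus torsion [2] → Ȟ^1 ≅ Z ⊕ Z/2
degree 2: 0−0−0 = 0 → Ȟ^2 ≅ 0


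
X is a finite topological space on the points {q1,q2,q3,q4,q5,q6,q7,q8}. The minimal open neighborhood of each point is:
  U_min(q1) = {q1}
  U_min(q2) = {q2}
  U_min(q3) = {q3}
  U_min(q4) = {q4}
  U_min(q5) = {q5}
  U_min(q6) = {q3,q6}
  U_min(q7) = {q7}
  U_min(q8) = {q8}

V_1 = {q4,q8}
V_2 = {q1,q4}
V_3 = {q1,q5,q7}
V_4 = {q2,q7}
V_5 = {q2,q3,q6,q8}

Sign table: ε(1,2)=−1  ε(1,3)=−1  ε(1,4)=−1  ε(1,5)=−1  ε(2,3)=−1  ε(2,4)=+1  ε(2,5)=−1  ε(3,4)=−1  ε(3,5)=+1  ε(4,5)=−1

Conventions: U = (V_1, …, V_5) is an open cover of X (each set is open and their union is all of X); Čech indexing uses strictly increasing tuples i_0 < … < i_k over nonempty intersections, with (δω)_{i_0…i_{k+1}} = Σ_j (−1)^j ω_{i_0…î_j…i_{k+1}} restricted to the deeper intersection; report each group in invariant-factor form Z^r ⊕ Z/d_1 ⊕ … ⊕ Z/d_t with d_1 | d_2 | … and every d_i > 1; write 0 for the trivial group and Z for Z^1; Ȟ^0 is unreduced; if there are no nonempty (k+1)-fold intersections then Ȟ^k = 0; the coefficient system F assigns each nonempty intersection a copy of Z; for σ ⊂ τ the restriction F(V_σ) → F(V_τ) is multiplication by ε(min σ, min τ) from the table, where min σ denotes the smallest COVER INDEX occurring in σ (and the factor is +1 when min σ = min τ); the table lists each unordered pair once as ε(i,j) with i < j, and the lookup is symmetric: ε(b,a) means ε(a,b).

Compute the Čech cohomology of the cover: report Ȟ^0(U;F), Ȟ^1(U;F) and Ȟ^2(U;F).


Ȟ^0 ≅ 0, Ȟ^1 ≅ Z/2, Ȟ^2 ≅ 0

cover nerve:
  V12={q4} V15={q8} V23={q1} V34={q7} V45={q2}
C dims 5,5; δ0: rk 5, SNF 1^4·2
Ȟ^0: (5−5)−0=0 ⇒ 0
Ȟ^1: (5−0)−5=0 plus torsion [2] ⇒ Z/2
Ȟ^2: (0−0)−0=0 ⇒ 0


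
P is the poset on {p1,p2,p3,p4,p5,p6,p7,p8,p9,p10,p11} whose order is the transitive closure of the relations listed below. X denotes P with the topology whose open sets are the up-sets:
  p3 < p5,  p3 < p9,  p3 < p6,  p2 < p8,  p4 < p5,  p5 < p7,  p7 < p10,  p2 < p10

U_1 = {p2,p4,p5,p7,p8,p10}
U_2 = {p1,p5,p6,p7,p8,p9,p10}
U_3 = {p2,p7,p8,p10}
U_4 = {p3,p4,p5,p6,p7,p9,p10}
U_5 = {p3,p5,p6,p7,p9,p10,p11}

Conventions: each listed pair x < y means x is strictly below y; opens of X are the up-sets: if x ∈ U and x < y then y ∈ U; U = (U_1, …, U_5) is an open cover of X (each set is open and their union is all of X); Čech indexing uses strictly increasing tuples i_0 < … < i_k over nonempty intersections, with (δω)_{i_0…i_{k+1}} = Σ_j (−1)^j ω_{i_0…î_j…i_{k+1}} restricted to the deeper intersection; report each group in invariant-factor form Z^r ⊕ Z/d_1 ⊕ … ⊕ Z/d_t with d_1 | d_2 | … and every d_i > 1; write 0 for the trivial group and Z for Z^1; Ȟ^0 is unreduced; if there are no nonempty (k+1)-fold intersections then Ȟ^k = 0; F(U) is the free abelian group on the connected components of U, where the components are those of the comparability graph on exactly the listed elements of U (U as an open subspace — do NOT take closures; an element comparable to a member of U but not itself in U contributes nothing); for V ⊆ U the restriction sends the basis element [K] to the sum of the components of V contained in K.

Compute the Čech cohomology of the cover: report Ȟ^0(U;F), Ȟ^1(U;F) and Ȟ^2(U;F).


Ȟ^0 = Z^3, Ȟ^1 = 0, Ȟ^2 = 0

nerve of the cover:
  U12={p5,p7,p8,p10} U13={p2,p7,p8,p10} U14={p4,p5,p7,p10} U15={p5,p7,p10} U23={p7,p8,p10} U24={p5,p6,p7,p9,p10} U25={p5,p6,p7,p9,p10} U34={p7,p10} U35={p7,p10} U45={p3,p5,p6,p7,p9,p10}
  U123={p7,p8,p10} U124={p5,p7,p10} U125={p5,p7,p10} U134={p7,p10} U135={p7,p10} U145={p5,p7,p10} U234={p7,p10} U235={p7,p10} U245={p5,p6,p7,p9,p10} U345={p7,p10}
  U1234={p7,p10} U1235={p7,p10} U1245={p5,p7,p10} U1345={p7,p10} U2345={p7,p10}
  U12345={p7,p10}
components per intersection:
  U1: {p2,p4,p5,p7,p8,p10}
  U2: {p1} {p5,p7,p10} {p6} {p8} {p9}
  U3: {p2,p7,p8,p10}
  U4: {p3,p4,p5,p6,p7,p9,p10}
  U5: {p3,p5,p6,p7,p9,p10} {p11}
  U12: {p5,p7,p10} {p8}
  U13: {p2,p7,p8,p10}
  U14: {p4,p5,p7,p10}
  U15: {p5,p7,p10}
  U23: {p7,p10} {p8}
  U24: {p5,p7,p10} {p6} {p9}
  U25: {p5,p7,p10} {p6} {p9}
  U34: {p7,p10}
  U35: {p7,p10}
  U45: {p3,p5,p6,p7,p9,p10}
  U123: {p7,p10} {p8}
  U124: {p5,p7,p10}
  U125: {p5,p7,p10}
  U134: {p7,p10}
  U135: {p7,p10}
  U145: {p5,p7,p10}
  U234: {p7,p10}
  U235: {p7,p10}
  U245: {p5,p7,p10} {p6} {p9}
  U345: {p7,p10}
  U1234: {p7,p10}
  U1235: {p7,p10}
  U1245: {p5,p7,p10}
  U1345: {p7,p10}
  U2345: {p7,p10}
  U12345: {p7,p10}
C dims 10,16,13,5; δ0: rk 7, SNF 1^7; δ1: rk 9, SNF 1^9; δ2: rk 4, SNF 1^4
Ȟ^0 = (10 − 7) − 0 = 3, so Ȟ^0 ≅ Z^3
Ȟ^1 = (16 − 9) − 7 = 0, so Ȟ^1 ≅ 0
Ȟ^2 = (13 − 4) − 9 = 0, so Ȟ^2 ≅ 0


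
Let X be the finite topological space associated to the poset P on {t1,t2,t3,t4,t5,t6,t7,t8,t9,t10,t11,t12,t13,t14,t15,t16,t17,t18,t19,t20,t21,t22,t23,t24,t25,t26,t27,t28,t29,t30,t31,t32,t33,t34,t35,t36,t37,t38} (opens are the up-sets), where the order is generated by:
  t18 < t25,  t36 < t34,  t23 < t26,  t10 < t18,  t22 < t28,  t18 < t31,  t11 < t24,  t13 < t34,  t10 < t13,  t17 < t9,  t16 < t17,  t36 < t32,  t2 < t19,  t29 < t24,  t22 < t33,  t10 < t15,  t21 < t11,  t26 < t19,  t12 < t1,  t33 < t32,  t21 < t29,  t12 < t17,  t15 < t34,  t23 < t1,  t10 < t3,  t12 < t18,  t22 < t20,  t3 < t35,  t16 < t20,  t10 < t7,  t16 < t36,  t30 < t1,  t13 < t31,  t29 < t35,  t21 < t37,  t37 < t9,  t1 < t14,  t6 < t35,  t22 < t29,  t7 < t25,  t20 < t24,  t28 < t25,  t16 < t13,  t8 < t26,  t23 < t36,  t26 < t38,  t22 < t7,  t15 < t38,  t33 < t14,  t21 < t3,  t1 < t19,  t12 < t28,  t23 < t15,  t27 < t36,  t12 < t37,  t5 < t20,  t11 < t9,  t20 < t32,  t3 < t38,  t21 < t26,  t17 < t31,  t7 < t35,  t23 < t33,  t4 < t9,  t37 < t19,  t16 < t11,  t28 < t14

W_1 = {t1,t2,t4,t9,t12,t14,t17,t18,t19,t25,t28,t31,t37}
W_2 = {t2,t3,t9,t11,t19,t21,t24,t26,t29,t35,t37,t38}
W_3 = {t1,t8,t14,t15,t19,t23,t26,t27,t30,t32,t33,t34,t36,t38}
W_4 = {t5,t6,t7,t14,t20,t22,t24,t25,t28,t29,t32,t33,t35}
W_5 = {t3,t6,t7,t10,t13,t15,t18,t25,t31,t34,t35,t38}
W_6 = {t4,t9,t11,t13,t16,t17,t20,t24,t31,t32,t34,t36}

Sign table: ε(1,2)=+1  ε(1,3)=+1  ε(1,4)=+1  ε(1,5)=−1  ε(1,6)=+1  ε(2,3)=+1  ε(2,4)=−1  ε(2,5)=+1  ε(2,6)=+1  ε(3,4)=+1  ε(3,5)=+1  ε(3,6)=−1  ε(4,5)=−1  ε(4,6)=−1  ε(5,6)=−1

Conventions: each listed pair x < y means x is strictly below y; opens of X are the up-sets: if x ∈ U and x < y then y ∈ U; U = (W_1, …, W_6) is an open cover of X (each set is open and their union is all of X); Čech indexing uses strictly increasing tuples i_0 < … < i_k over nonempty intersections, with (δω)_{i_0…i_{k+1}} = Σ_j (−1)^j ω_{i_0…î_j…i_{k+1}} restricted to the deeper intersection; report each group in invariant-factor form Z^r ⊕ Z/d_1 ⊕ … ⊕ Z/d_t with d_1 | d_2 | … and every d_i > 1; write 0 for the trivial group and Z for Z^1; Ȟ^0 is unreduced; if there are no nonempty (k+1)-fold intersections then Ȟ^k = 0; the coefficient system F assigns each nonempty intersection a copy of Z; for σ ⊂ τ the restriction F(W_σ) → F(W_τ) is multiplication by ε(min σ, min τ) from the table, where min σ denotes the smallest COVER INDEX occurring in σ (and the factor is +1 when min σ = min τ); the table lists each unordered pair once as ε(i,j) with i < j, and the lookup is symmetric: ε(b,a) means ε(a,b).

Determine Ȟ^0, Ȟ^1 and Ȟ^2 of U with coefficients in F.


nonempty overlaps:
  W12={t2,t9,t19,t37} W13={t1,t14,t19} W14={t14,t25,t28} W15={t18,t25,t31} W16={t4,t9,t17,t31} W23={t19,t26,t38} W24={t24,t29,t35} W25={t3,t35,t38} W26={t9,t11,t24} W34={t14,t32,t33} W35={t15,t34,t38} W36={t32,t34,t36} W45={t6,t7,t25,t35} W46={t20,t24,t32} W56={t13,t31,t34}
  W123={t19} W126={t9} W134={t14} W145={t25} W156={t31} W235={t38} W245={t35} W246={t24} W346={t32} W356={t34}
C dims 6,15,10; δ0: rk 6, SNF 1^5·2; δ1: rk 9, SNF 1^9
degree 0: 6−6−0 = 0 → Ȟ^0 ≅ 0
degree 1: 15−9−6 = 0 plus torsion [2] → Ȟ^1 ≅ Z/2
degree 2: 10−0−9 = 1 → Ȟ^2 ≅ Z

Ȟ^0 = 0; Ȟ^1 = Z/2; Ȟ^2 = Z


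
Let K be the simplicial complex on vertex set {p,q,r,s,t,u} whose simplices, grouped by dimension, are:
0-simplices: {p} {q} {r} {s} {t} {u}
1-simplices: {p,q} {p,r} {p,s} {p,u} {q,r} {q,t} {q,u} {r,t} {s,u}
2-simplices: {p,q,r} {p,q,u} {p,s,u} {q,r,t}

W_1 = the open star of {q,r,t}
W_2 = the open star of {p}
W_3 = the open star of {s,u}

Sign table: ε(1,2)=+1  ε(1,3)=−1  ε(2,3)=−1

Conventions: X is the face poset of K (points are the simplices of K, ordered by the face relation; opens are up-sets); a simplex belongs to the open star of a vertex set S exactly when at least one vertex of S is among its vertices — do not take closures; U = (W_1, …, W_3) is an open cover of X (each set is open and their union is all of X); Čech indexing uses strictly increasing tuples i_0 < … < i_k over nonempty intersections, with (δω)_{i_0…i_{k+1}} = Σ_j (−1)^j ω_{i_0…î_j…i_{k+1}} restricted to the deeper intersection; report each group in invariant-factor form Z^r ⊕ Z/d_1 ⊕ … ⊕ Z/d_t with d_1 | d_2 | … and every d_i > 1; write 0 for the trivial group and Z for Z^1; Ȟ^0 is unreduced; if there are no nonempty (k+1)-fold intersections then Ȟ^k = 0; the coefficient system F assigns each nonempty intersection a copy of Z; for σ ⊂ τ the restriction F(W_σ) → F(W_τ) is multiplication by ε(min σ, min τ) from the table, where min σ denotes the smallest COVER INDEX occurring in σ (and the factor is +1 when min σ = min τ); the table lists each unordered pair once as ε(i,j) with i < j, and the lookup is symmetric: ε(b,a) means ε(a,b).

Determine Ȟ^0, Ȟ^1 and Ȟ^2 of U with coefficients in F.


nerve of the cover:
  W1={{q},{r},{t},{p,q},{p,r},{q,r},{q,t},{q,u},{r,t},{p,q,r},{p,q,u},{q,r,t}} W2={{p},{p,q},{p,r},{p,s},{p,u},{p,q,r},{p,q,u},{p,s,u}} W3={{s},{u},{p,s},{p,u},{q,u},{s,u},{p,q,u},{p,s,u}}
  W12={{p,q},{p,r},{p,q,r},{p,q,u}} W13={{q,u},{p,q,u}} W23={{p,s},{p,u},{p,q,u},{p,s,u}}
  W123={{p,q,u}}
C dims 3,3,1; δ0: rk 2, SNF 1^2; δ1: rk 1, SNF 1^1
Ȟ^0 = (3 − 2) − 0 = 1, so Ȟ^0 ≅ Z
Ȟ^1 = (3 − 1) − 2 = 0, so Ȟ^1 ≅ 0
Ȟ^2 = (1 − 0) − 1 = 0, so Ȟ^2 ≅ 0

Ȟ^0 = Z, Ȟ^1 = 0, Ȟ^2 = 0


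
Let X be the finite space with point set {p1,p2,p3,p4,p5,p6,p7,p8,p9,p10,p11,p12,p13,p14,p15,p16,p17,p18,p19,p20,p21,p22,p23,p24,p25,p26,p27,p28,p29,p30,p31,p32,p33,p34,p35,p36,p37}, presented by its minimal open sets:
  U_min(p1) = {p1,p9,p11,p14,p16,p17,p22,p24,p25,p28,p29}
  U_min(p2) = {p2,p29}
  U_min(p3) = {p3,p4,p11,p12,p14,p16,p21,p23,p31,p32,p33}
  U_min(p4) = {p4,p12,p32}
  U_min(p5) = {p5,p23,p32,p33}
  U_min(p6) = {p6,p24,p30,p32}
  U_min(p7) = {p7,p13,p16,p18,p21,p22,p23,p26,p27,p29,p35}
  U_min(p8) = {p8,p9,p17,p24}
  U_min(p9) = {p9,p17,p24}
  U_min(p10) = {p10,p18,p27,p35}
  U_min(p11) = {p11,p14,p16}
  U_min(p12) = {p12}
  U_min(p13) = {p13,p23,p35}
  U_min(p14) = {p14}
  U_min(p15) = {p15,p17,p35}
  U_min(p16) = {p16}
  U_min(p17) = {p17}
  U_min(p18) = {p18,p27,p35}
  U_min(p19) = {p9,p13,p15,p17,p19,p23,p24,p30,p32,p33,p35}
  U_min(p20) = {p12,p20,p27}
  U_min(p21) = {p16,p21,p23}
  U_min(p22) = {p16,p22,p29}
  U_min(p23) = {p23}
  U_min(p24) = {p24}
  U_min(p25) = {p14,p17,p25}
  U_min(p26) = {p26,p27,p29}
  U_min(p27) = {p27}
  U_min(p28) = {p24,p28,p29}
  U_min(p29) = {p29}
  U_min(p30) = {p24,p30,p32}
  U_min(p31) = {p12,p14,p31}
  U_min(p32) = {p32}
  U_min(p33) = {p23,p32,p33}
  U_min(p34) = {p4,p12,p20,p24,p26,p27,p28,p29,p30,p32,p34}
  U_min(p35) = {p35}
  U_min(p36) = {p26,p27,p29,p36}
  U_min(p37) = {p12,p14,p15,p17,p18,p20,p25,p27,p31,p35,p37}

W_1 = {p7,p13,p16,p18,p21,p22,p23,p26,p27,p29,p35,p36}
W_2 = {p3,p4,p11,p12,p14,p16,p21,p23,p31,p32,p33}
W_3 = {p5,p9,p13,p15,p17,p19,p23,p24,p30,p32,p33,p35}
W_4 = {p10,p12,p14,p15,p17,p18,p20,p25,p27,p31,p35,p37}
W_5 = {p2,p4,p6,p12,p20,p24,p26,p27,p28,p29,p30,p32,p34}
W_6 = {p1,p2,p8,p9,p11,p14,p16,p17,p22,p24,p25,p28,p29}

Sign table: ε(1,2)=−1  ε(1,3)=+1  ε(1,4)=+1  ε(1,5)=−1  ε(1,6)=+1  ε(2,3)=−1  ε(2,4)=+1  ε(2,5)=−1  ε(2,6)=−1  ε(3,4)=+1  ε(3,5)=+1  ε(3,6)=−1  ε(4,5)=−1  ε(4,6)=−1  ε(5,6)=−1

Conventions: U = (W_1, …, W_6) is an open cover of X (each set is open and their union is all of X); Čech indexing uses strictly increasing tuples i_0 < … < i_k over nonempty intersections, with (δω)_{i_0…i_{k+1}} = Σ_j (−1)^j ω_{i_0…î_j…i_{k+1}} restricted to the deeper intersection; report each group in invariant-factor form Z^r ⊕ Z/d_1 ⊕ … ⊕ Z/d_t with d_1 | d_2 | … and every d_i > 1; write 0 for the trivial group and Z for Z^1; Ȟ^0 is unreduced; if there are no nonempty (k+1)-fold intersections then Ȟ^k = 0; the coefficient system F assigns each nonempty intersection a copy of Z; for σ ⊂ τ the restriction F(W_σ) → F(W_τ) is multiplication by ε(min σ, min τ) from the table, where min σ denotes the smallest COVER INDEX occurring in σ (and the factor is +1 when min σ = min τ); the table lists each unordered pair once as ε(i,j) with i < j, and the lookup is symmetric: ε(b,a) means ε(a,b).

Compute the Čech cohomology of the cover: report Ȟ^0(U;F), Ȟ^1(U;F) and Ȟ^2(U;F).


Ȟ^0 ≅ 0,  Ȟ^1 ≅ Z/2,  Ȟ^2 ≅ Z

cover nerve:
  W12={p16,p21,p23} W13={p13,p23,p35} W14={p18,p27,p35} W15={p26,p27,p29} W16={p16,p22,p29} W23={p23,p32,p33} W24={p12,p14,p31} W25={p4,p12,p32} W26={p11,p14,p16} W34={p15,p17,p35} W35={p24,p30,p32} W36={p9,p17,p24} W45={p12,p20,p27} W46={p14,p17,p25} W56={p2,p24,p28,p29}
  W123={p23} W126={p16} W134={p35} W145={p27} W156={p29} W235={p32} W245={p12} W246={p14} W346={p17} W356={p24}
C dims 6,15,10; δ0: rk 6, SNF 1^5·2; δ1: rk 9, SNF 1^9
Ȟ^0: (6−6)−0=0 ⇒ 0
Ȟ^1: (15−9)−6=0 plus torsion [2] ⇒ Z/2
Ȟ^2: (10−0)−9=1 ⇒ Z


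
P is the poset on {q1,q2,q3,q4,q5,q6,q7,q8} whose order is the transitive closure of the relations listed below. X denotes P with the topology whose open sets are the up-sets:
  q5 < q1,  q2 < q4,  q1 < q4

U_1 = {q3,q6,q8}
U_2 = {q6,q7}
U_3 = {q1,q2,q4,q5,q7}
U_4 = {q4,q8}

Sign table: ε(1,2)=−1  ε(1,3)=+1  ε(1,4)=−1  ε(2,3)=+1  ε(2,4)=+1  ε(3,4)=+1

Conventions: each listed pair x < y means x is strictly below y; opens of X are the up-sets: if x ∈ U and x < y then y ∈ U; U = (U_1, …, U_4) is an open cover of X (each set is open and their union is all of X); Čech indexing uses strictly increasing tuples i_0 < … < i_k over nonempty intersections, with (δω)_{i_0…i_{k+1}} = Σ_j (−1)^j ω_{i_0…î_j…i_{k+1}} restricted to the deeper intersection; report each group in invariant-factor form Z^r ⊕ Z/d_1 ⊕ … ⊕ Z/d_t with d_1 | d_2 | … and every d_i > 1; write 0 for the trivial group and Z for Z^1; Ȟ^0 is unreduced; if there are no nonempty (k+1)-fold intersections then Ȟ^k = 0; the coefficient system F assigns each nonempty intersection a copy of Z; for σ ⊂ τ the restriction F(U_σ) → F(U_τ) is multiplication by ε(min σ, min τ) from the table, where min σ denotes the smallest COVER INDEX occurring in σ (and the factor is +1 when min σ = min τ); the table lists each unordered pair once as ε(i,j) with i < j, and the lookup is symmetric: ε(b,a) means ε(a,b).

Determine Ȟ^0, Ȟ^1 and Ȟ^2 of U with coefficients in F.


nonempty overlaps:
  U12={q6} U14={q8} U23={q7} U34={q4}
C dims 4,4; δ0: rk 3, SNF 1^3
degree 0: 4−3−0 = 1 → Ȟ^0 ≅ Z
degree 1: 4−0−3 = 1 → Ȟ^1 ≅ Z
degree 2: 0−0−0 = 0 → Ȟ^2 ≅ 0

Ȟ^0(U;F) ≅ Z; Ȟ^1(U;F) ≅ Z; Ȟ^2(U;F) ≅ 0


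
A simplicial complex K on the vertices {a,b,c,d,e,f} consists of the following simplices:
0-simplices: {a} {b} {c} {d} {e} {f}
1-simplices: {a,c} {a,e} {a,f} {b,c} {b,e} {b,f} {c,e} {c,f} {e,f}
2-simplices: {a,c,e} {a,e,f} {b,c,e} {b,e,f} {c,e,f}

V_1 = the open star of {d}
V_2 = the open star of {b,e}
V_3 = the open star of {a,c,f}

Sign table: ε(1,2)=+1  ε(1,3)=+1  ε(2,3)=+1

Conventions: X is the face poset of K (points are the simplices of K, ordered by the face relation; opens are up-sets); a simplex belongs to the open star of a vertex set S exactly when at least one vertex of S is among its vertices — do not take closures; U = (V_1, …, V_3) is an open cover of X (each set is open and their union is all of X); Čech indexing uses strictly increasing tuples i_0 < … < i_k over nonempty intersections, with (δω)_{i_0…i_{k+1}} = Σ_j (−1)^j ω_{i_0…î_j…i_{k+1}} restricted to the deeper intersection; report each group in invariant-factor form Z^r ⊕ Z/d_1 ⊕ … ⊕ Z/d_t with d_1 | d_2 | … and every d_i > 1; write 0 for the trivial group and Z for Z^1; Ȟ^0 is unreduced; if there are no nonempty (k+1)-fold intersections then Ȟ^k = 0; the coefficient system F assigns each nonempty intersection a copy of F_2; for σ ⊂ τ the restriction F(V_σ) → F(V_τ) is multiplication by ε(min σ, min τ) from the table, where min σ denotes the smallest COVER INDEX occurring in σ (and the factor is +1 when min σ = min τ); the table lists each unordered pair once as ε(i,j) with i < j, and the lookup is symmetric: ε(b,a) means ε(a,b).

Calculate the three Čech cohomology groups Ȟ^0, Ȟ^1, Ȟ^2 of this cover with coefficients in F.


Ȟ^0 ≅ Z/2 ⊕ Z/2, Ȟ^1 ≅ 0, Ȟ^2 ≅ 0

nerve simplices:
  V1={{d}} V2={{b},{e},{a,e},{b,c},{b,e},{b,f},{c,e},{e,f},{a,c,e},{a,e,f},{b,c,e},{b,e,f},{c,e,f}} V3={{a},{c},{f},{a,c},{a,e},{a,f},{b,c},{b,f},{c,e},{c,f},{e,f},{a,c,e},{a,e,f},{b,c,e},{b,e,f},{c,e,f}}
  V23={{a,e},{b,c},{b,f},{c,e},{e,f},{a,c,e},{a,e,f},{b,c,e},{b,e,f},{c,e,f}}
C dims 3,1; δ0: rk_F2 1
degree 0: 3−1−0 = 2 → Ȟ^0 ≅ Z/2 ⊕ Z/2
degree 1: 1−0−1 = 0 → Ȟ^1 ≅ 0
degree 2: 0−0−0 = 0 → Ȟ^2 ≅ 0


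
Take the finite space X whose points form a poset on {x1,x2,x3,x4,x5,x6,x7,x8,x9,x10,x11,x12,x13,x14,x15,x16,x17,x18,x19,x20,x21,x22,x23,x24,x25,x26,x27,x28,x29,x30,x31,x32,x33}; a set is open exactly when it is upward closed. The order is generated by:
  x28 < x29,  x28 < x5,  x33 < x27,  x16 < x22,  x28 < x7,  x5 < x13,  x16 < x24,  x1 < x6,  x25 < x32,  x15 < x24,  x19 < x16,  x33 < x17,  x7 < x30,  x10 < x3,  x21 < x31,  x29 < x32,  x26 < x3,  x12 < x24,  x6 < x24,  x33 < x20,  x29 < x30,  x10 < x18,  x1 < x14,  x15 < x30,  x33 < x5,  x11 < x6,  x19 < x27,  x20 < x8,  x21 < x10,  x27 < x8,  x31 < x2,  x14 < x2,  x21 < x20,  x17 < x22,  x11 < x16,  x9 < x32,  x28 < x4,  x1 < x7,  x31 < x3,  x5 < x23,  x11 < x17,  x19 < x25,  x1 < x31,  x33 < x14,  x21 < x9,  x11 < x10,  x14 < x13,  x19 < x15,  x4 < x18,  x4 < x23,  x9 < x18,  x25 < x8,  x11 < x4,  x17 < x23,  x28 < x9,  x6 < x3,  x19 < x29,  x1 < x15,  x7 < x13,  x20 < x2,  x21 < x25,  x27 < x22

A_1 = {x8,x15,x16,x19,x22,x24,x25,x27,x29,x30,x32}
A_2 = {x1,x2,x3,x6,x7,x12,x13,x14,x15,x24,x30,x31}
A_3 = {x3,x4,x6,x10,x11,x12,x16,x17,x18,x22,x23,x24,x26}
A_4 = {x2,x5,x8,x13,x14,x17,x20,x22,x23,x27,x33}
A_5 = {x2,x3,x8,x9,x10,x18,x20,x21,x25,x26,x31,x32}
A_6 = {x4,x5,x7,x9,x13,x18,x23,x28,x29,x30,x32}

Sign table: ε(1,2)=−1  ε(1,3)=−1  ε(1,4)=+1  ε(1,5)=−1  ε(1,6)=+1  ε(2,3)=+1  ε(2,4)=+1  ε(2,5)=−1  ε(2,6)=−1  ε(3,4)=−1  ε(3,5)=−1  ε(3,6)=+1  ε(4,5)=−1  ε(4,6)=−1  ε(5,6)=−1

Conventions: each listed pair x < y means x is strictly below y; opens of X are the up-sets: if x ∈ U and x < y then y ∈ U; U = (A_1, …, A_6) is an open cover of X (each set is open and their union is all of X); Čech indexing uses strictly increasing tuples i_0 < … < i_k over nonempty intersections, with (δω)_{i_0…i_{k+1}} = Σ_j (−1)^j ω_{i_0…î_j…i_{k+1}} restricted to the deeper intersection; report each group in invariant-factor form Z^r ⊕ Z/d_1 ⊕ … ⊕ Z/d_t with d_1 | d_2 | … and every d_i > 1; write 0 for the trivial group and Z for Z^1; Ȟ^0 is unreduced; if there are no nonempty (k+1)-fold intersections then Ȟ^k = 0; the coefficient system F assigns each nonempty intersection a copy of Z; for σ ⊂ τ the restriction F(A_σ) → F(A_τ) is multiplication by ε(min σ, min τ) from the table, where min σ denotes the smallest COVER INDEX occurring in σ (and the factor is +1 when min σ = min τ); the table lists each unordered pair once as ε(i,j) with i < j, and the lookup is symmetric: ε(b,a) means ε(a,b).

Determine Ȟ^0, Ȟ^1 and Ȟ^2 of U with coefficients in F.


cover nerve:
  A12={x15,x24,x30} A13={x16,x22,x24} A14={x8,x22,x27} A15={x8,x25,x32} A16={x29,x30,x32} A23={x3,x6,x12,x24} A24={x2,x13,x14} A25={x2,x3,x31} A26={x7,x13,x30} A34={x17,x22,x23} A35={x3,x10,x18,x26} A36={x4,x18,x23} A45={x2,x8,x20} A46={x5,x13,x23} A56={x9,x18,x32}
  A123={x24} A126={x30} A134={x22} A145={x8} A156={x32} A235={x3} A245={x2} A246={x13} A346={x23} A356={x18}
C dims 6,15,10; δ0: rk 6, SNF 1^5·2; δ1: rk 9, SNF 1^9
Ȟ^0: (6−6)−0=0 ⇒ 0
Ȟ^1: (15−9)−6=0 plus torsion [2] ⇒ Z/2
Ȟ^2: (10−0)−9=1 ⇒ Z

Ȟ^0(U;F) ≅ 0, Ȟ^1(U;F) ≅ Z/2, Ȟ^2(U;F) ≅ Z


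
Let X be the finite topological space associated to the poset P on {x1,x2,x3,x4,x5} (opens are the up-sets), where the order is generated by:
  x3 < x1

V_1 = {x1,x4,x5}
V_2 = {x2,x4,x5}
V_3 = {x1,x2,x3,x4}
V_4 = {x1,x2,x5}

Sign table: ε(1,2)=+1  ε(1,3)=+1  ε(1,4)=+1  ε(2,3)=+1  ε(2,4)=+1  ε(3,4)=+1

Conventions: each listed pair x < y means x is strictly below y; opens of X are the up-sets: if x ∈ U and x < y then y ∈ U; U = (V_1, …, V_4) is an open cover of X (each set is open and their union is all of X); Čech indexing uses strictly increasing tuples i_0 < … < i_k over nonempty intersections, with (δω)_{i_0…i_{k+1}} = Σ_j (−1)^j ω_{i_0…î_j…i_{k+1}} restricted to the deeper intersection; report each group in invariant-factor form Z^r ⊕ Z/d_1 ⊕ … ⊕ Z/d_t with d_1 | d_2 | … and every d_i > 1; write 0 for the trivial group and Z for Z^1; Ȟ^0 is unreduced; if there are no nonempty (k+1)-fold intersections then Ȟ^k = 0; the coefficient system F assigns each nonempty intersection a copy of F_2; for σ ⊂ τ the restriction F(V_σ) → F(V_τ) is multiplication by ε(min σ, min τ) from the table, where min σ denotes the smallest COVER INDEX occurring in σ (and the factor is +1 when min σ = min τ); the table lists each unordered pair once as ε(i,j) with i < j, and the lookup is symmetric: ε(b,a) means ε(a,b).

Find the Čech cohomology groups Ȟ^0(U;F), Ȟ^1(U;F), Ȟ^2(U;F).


nonempty overlaps:
  V12={x4,x5} V13={x1,x4} V14={x1,x5} V23={x2,x4} V24={x2,x5} V34={x1,x2}
  V123={x4} V124={x5} V134={x1} V234={x2}
C dims 4,6,4; δ0: rk_F2 3; δ1: rk_F2 3
degree 0: 4−3−0 = 1 → Ȟ^0 ≅ Z/2
degree 1: 6−3−3 = 0 → Ȟ^1 ≅ 0
degree 2: 4−0−3 = 1 → Ȟ^2 ≅ Z/2

Ȟ^0 ≅ Z/2, Ȟ^1 ≅ 0 and Ȟ^2 ≅ Z/2


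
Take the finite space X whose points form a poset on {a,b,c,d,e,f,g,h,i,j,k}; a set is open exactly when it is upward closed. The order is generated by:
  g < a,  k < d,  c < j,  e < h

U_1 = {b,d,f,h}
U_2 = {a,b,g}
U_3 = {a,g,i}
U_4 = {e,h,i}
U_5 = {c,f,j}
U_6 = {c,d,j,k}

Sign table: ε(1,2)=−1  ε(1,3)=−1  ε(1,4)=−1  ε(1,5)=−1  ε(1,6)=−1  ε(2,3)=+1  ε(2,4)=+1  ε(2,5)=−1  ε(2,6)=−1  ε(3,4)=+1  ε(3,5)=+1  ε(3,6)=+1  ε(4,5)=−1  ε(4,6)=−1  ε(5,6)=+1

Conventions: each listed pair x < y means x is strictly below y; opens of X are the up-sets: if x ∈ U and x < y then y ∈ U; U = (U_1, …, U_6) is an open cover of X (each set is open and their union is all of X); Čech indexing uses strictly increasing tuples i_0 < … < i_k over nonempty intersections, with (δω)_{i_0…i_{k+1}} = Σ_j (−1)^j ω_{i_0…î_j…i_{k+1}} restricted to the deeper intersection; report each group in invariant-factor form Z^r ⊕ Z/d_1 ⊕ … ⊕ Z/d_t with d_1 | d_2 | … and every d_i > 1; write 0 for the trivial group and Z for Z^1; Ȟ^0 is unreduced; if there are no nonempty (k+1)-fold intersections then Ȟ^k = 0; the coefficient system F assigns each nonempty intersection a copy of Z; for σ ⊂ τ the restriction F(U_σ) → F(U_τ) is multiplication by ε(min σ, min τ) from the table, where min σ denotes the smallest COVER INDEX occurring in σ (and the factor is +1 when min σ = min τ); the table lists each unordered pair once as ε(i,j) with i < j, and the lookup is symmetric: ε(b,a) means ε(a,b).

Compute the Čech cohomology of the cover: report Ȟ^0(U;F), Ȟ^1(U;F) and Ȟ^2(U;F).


cover nerve:
  U12={b} U14={h} U15={f} U16={d} U23={a,g} U34={i} U56={c,j}
C dims 6,7; δ0: rk 5, SNF 1^5
Ȟ^0: (6−5)−0=1 ⇒ Z
Ȟ^1: (7−0)−5=2 ⇒ Z^2
Ȟ^2: (0−0)−0=0 ⇒ 0

Ȟ^0 = Z,  Ȟ^1 = Z^2,  Ȟ^2 = 0
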